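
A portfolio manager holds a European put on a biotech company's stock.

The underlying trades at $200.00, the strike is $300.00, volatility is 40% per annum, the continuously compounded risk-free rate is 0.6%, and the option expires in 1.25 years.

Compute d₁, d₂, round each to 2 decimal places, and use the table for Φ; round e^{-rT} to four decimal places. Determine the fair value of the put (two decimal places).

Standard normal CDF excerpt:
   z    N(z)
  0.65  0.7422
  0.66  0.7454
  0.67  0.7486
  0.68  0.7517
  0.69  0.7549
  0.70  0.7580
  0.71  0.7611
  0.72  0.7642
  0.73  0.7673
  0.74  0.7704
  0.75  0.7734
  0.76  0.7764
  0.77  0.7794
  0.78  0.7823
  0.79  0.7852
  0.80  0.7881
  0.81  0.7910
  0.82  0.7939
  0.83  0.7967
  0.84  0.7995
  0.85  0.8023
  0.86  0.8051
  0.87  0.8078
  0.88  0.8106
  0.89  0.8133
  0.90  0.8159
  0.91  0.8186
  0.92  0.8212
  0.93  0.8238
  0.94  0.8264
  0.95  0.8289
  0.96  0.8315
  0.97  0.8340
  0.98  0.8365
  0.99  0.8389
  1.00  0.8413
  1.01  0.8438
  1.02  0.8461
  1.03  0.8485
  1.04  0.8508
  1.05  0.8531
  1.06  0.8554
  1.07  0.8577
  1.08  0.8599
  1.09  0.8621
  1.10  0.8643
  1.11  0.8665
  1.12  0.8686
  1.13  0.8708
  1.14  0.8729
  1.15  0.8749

$108.28

T = 1.25;  σ√T = 0.4472
ln(S/K) + (r + σ²/2)T = ln(200/300) + (0.006 + 0.4²/2)·1.25 = -0.4055 + 0.1075 = -0.2980
d₁ = -0.2980 / 0.4472 = -0.6663 ⇒ -0.67
d₂ = d₁ − σ√T = -0.6663 − 0.4472 = -1.1135 ⇒ -1.11
e^(−rT) = e^(−0.006·1.25) = 0.9925
P = 300·0.9925·N(1.11) − 200·N(0.67) = 300·0.9925·0.8665 − 200·0.7486 = 258.0004 − 149.7200 = 108.2804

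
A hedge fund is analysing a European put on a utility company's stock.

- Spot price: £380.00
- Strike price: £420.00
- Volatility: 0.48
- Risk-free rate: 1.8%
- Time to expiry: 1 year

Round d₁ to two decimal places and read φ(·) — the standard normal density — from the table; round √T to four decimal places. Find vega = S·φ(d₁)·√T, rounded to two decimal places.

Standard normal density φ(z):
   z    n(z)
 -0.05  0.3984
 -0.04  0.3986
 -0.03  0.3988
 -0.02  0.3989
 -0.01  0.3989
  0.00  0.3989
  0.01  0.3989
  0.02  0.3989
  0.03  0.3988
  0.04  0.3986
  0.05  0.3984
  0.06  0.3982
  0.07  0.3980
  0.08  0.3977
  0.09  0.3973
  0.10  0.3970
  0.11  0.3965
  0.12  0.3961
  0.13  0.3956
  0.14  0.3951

σ√T = 0.48 × 1.0000 = 0.4800
d₁ = [ln(380/420) + (0.018 + 0.48²/2)·1] / 0.4800 = [-0.1001 + 0.1332] / 0.4800 = 0.0690 ⇒ 0.07
√T = √1 = 1.0000
φ(d₁) = φ(0.07) = 0.3980
vega = S·φ(d₁)·√T = 380·0.3980·1.0000 = 151.2400
(Call and put vega coincide under Black-Scholes.)

151.24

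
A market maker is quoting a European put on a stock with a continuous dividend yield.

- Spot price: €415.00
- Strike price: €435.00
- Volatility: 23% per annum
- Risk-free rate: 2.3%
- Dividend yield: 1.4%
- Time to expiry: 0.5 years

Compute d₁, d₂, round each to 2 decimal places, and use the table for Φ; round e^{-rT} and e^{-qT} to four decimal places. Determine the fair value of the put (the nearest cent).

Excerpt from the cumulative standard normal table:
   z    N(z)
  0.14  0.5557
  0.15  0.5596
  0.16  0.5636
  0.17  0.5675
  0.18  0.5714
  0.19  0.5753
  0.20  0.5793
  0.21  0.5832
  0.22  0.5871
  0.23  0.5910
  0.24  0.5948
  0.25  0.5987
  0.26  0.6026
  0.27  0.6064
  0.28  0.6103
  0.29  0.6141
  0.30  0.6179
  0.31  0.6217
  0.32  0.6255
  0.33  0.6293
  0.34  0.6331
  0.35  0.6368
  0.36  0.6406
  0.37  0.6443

T = 0.5;  σ√T = 0.1626
d₁ = [ln(415/435) + (0.023 − 0.014 + 0.23²/2)·0.5] / 0.1626 = [-0.0471 + 0.0177] / 0.1626 = -0.1804 which rounds to -0.18
d₂ = d₁ − σ√T = -0.1804 − 0.1626 = -0.3431 which rounds to -0.34
exp(−qT) = exp(−0.014·0.5) = 0.9930;  exp(−rT) = exp(−0.023·0.5) = 0.9886
N(−d₂) = N(0.34) = 0.6331;  N(−d₁) = N(0.18) = 0.5714
P = 435·0.9886·0.6331 − 415·0.9930·0.5714 = 272.2590 − 235.4711 = 36.7879

€36.79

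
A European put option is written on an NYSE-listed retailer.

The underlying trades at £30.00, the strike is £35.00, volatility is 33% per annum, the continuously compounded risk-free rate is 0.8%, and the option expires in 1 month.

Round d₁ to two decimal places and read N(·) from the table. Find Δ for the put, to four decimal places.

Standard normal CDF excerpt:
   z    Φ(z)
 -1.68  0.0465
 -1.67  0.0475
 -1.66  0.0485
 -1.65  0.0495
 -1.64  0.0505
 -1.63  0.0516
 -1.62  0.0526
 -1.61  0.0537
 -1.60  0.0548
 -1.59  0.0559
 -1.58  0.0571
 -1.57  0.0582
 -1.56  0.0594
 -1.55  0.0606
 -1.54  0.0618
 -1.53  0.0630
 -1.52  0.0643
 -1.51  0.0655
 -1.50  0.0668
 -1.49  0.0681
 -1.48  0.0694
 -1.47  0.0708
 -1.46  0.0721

-0.9406

σ√T = 0.33 × 0.2887 = 0.0953
d₁ = [ln(30/35) + (0.008 + ½·0.33²)·0.08333] / (σ√T) = (-0.1542 + 0.0052) / 0.0953 = -1.5635 ≈ -1.56
N(d₁) = N(-1.56) = 0.0594
Δ_put = N(d₁) − 1 = 0.0594 − 1 = -0.9406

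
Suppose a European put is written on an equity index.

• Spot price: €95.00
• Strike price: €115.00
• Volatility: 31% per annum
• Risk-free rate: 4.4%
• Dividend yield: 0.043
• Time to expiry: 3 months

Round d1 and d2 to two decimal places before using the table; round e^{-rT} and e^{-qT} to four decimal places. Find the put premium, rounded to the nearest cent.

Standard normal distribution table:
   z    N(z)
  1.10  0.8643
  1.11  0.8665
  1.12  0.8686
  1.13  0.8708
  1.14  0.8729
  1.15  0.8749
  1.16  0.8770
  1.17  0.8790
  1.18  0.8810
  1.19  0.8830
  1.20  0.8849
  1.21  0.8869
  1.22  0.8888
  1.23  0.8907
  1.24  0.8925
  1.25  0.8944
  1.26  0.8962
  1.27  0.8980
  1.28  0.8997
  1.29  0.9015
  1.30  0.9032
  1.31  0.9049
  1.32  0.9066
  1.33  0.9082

T = 0.25;  σ√T = 0.1550
ln(S/K) + (r − q + σ²/2)T = ln(95/115) + (0.044 − 0.043 + 0.31²/2)·0.25 = -0.1911 + 0.0123 = -0.1788
d₁ = -0.1788 / 0.1550 = -1.1535 which rounds to -1.15
d₂ = d₁ − σ√T = -1.1535 − 0.1550 = -1.3085 which rounds to -1.31
e^(−qT) = e^(−0.043·0.25) = 0.9893;  e^(−rT) = e^(−0.044·0.25) = 0.9891
N(−d₂) = N(1.31) = 0.9049;  N(−d₁) = N(1.15) = 0.8749
P = 115·0.9891·0.9049 − 95·0.9893·0.8749 = 102.9292 − 82.2262 = 20.7030

€20.70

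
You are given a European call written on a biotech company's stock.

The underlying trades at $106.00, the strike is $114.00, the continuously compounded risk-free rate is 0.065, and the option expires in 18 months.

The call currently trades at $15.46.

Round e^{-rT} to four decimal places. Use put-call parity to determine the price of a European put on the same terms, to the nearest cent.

exp(−rT) = exp(−0.065·1.5) = 0.9071
Put-call parity: C − P = S − K·e^(−rT) = 106 − 114·0.9071 = 106 − 103.4094 = 2.5906
P = C − (C − P) = 15.46 − (2.5906) = 12.8694

$12.87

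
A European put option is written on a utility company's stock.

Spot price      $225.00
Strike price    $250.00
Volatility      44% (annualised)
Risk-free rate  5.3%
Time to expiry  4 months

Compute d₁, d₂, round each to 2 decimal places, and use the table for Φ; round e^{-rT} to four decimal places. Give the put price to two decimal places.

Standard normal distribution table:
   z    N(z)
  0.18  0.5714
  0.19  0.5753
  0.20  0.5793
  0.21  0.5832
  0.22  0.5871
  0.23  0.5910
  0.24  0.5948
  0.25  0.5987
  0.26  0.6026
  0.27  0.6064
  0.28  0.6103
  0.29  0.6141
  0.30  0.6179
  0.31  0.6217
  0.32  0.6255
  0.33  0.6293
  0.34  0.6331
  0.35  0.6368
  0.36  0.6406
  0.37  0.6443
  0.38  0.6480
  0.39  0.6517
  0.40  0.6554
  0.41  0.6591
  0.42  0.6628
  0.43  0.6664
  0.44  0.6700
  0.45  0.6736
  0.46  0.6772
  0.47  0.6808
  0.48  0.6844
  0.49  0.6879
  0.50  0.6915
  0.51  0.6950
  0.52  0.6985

$35.12

σ√T = 0.44·√0.3333 = 0.2540
d₁ = [ln(225/250) + (0.053 + ½·0.44²)·0.3333] / (σ√T) = (-0.1054 + 0.0499) / 0.2540 = -0.2182 ≈ -0.22
d₂ = -0.2182 − 0.2540 = -0.4722 ≈ -0.47
exp(−rT) = exp(−0.053·0.3333) = 0.9825
P = 250·0.9825·N(0.47) − 225·N(0.22) = 250·0.9825·0.6808 − 225·0.5871 = 167.2215 − 132.0975 = 35.1240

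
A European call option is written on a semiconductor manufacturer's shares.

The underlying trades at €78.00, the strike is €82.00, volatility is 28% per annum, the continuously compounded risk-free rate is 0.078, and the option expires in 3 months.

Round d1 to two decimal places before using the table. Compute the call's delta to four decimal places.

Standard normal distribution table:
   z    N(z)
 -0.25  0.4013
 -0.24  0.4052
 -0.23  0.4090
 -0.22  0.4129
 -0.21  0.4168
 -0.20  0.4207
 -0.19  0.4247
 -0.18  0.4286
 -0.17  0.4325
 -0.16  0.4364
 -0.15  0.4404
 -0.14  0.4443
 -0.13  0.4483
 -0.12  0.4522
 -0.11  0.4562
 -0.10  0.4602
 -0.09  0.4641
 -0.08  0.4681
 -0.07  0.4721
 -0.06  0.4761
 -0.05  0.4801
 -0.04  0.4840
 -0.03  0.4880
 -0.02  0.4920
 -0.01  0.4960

0.4404

σ√T = 0.28·√0.25 = 0.1400
d₁ = [ln(78/82) + (0.078 + ½·0.28²)·0.25] / (σ√T) = (-0.0500 + 0.0293) / 0.1400 = -0.1479 ⇒ -0.15
N(d₁) = N(-0.15) = 0.4404
Δ_call = N(d₁) = 0.4404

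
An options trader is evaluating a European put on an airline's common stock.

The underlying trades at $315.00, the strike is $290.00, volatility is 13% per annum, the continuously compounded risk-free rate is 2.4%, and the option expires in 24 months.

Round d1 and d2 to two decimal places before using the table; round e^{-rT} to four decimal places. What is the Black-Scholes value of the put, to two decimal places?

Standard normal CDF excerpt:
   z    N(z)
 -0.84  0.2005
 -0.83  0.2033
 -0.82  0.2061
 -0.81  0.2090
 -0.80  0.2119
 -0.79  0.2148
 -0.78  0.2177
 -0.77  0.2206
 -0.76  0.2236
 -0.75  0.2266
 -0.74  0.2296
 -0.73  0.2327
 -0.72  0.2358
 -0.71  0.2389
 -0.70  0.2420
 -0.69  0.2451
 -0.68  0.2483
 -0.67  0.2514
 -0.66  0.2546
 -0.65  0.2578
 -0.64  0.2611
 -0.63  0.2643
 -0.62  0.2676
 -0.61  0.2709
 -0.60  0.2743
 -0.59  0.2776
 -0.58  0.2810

$7.22

σ√T = 0.13 × 1.4142 = 0.1838
d₁ = [ln(315/290) + (0.024 + 0.13²/2)·2] / 0.1838 = [0.0827 + 0.0649] / 0.1838 = 0.8028 ≈ 0.80
d₂ = d₁ − σ√T = 0.8028 − 0.1838 = 0.6189 ≈ 0.62
exp(−rT) = exp(−0.024·2) = 0.9531
N(−d₂) = N(-0.62) = 0.2676;  N(−d₁) = N(-0.80) = 0.2119
P = 290·0.9531·0.2676 − 315·0.2119 = 73.9644 − 66.7485 = 7.2159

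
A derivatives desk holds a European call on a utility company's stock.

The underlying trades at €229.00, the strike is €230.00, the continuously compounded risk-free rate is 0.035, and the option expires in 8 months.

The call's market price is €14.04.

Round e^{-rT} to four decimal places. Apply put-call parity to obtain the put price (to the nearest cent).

exp(−rT) = exp(−0.035·0.6667) = 0.9769
Put-call parity: C − P = S − K·e^(−rT) = 229 − 230·0.9769 = 229 − 224.6870 = 4.3130
P = C − (C − P) = 14.04 − (4.3130) = 9.7270

€9.73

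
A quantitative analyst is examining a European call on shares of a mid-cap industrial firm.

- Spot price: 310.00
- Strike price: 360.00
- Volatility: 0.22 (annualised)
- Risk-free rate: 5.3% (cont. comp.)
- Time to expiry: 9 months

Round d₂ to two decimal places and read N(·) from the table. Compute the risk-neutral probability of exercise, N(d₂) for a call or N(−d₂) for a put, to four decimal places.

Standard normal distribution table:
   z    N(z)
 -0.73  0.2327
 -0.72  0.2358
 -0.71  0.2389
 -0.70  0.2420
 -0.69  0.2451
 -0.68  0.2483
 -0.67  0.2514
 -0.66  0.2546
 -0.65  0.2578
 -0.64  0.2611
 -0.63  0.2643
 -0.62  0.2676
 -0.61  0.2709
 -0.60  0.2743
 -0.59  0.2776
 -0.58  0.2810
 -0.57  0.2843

0.2514

σ√T = 0.22 × 0.8660 = 0.1905
d₁ = [ln(310/360) + (0.053 + 0.22²/2)·0.75] / 0.1905 = [-0.1495 + 0.0579] / 0.1905 = -0.4809 ≈ -0.48
d₂ = d₁ − σ√T = -0.4809 − 0.1905 = -0.6715 ≈ -0.67
Risk-neutral Pr[S_T > K] = N(d₂) = N(-0.67) = 0.2514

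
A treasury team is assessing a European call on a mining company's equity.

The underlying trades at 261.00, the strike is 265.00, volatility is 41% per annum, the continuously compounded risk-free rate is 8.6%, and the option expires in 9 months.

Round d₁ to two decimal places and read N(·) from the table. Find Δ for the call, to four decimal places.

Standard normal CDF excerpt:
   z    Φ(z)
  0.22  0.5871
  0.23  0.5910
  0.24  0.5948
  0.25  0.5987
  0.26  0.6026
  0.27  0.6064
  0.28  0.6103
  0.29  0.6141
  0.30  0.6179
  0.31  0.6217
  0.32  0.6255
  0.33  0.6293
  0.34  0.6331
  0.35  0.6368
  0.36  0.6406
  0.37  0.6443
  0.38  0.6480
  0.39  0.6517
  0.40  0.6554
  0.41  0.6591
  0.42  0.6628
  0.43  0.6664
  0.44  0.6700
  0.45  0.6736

σ√T = 0.41·√0.75 = 0.3551
d₁ = [ln(261/265) + (0.086 + 0.41²/2)·0.75] / 0.3551 = [-0.0152 + 0.1275] / 0.3551 = 0.3164 → 0.32
N(d₁) = N(0.32) = 0.6255
Δ_call = N(d₁) = 0.6255

0.6255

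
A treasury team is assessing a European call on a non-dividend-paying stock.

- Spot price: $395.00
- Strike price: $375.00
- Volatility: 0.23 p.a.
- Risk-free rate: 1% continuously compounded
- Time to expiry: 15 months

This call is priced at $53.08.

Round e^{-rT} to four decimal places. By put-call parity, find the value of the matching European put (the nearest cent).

exp(−rT) = exp(−0.01·1.25) = 0.9876
Put-call parity: C − P = S − K·e^(−rT) = 395 − 375·0.9876 = 395 − 370.3500 = 24.6500
P = C − (C − P) = 53.08 − (24.6500) = 28.4300

$28.43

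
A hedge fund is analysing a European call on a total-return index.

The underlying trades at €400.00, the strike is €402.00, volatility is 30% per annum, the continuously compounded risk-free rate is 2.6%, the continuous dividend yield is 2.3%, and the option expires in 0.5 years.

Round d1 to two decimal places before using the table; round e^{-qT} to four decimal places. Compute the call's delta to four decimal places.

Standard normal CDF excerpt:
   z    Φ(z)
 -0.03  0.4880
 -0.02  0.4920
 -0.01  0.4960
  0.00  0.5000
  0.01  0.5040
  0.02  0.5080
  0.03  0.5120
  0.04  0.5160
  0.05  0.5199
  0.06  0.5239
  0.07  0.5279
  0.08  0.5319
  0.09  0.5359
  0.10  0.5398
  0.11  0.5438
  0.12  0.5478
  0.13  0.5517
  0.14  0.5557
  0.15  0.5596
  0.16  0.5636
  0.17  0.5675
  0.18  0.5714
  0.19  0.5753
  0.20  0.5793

0.5298

σ√T = 0.3·√0.5 = 0.2121
ln(S/K) + (r − q + σ²/2)T = ln(400/402) + (0.026 − 0.023 + 0.3²/2)·0.5 = -0.0050 + 0.0240 = 0.0190
d₁ = 0.0190 / 0.2121 = 0.0896 ⇒ 0.09
N(d₁) = N(0.09) = 0.5359
Δ_call = exp(−qT)·N(d₁) = 0.9886·0.5359 = 0.5298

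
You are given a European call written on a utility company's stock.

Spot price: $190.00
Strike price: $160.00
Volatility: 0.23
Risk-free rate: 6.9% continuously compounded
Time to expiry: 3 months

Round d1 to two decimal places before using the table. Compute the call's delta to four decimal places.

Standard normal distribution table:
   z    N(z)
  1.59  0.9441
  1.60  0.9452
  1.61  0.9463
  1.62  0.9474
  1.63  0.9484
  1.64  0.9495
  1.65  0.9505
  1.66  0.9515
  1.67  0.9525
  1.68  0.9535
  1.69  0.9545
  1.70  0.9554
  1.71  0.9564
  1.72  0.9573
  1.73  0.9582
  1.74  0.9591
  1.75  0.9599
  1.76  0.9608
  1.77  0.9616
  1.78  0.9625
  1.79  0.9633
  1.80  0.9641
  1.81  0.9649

0.9554

σ√T = 0.23 × 0.5000 = 0.1150
d₁ = [ln(190/160) + (0.069 + 0.23²/2)·0.25] / 0.1150 = [0.1719 + 0.0239] / 0.1150 = 1.7019 → 1.70
N(d₁) = N(1.70) = 0.9554
Δ_call = N(d₁) = 0.9554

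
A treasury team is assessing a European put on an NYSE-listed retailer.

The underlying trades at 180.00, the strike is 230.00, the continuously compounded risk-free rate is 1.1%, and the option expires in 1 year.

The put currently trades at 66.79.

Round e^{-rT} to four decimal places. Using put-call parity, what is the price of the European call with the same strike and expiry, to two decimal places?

e^(−rT) = e^(−0.011·1) = 0.9891
Put-call parity: C − P = S − K·e^(−rT) = 180 − 230·0.9891 = 180 − 227.4930 = -47.4930
C = P + (C − P) = 66.79 + (-47.4930) = 19.2970

19.30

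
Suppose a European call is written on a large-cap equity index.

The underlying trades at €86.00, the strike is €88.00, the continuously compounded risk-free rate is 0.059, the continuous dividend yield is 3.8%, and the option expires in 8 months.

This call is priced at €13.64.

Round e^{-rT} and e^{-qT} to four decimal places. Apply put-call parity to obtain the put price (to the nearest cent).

€14.39

e^(−qT) = e^(−0.038·0.6667) = 0.9750;  e^(−rT) = e^(−0.059·0.6667) = 0.9614
Put-call parity: C − P = S·e^(−qT) − K·e^(−rT) = 86·0.9750 − 88·0.9614 = 83.8500 − 84.6032 = -0.7532
P = C − (C − P) = 13.64 − (-0.7532) = 14.3932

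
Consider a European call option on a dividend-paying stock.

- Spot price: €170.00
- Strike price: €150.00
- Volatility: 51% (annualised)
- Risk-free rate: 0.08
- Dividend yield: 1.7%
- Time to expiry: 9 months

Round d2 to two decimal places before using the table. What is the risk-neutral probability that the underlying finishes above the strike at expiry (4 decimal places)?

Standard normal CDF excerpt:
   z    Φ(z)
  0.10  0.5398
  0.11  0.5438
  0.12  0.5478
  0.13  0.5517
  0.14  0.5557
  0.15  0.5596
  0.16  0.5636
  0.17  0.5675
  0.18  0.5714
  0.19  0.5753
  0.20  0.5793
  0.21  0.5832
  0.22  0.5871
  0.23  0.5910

T = 0.75;  σ√T = 0.4417
d₁ = [ln(170/150) + (0.08 − 0.017 + 0.51²/2)·0.75] / 0.4417 = [0.1252 + 0.1448] / 0.4417 = 0.6112 ≈ 0.61
d₂ = d₁ − σ√T = 0.6112 − 0.4417 = 0.1695 ≈ 0.17
Pr(exercise) under Q = N(d₂) = 0.5675

0.5675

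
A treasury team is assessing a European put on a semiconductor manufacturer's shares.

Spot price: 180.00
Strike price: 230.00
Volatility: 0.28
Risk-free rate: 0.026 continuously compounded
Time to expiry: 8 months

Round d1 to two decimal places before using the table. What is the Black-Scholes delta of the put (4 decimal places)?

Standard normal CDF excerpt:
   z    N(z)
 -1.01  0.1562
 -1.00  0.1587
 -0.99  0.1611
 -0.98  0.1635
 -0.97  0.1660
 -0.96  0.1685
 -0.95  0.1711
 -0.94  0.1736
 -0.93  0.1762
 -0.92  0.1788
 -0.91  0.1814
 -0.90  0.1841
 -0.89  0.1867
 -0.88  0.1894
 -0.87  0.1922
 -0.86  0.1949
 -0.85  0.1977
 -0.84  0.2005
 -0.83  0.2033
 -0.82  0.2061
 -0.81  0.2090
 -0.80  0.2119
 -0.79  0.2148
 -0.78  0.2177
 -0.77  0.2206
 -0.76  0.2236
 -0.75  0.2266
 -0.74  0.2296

σ√T = 0.28 × 0.8165 = 0.2286
ln(S/K) + (r + σ²/2)T = ln(180/230) + (0.026 + 0.28²/2)·0.6667 = -0.2451 + 0.0435 = -0.2017
d₁ = -0.2017 / 0.2286 = -0.8821 which rounds to -0.88
N(d₁) = N(-0.88) = 0.1894
Δ_put = N(d₁) − 1 = 0.1894 − 1 = -0.8106

-0.8106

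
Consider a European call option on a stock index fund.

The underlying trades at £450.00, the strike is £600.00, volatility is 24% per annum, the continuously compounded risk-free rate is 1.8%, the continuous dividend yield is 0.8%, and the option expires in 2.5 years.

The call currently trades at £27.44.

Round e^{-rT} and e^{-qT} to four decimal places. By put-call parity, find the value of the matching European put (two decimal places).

exp(−qT) = exp(−0.008·2.5) = 0.9802;  exp(−rT) = exp(−0.018·2.5) = 0.9560
Put-call parity: C − P = S·e^(−qT) − K·e^(−rT) = 450·0.9802 − 600·0.9560 = 441.0900 − 573.6000 = -132.5100
P = C − (C − P) = 27.44 − (-132.5100) = 159.9500

£159.95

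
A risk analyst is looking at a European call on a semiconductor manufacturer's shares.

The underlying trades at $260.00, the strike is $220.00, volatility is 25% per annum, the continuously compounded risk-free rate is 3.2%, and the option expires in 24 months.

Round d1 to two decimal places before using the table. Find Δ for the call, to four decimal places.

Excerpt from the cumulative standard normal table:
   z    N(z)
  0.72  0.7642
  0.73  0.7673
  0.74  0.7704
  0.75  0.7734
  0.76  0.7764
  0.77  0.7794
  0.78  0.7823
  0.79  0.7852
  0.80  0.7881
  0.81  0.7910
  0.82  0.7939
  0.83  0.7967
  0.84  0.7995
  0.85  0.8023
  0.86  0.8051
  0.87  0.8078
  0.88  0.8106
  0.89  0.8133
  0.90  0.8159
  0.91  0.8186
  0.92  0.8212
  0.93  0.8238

T = 2;  σ√T = 0.3536
d₁ = [ln(260/220) + (0.032 + ½·0.25²)·2] / (σ√T) = (0.1671 + 0.1265) / 0.3536 = 0.8303 which rounds to 0.83
N(d₁) = N(0.83) = 0.7967
Δ_call = N(d₁) = 0.7967

0.7967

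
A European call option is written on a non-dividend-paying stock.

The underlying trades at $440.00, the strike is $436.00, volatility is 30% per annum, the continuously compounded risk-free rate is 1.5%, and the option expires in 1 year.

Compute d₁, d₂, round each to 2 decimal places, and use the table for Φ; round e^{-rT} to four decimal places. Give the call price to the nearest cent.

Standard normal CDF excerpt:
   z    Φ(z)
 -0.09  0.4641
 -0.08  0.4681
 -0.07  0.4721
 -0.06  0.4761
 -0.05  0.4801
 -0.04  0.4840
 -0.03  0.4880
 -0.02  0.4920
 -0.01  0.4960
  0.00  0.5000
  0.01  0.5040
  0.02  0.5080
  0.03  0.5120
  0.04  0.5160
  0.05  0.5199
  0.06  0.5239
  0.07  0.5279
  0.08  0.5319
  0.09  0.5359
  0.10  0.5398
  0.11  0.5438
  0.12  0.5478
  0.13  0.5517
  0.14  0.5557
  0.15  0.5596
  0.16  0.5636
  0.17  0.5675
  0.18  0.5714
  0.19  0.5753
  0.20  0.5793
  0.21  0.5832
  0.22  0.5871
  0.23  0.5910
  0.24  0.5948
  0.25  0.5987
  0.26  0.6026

$57.27

T = 1;  σ√T = 0.3000
d₁ = [ln(440/436) + (0.015 + 0.3²/2)·1] / 0.3000 = [0.0091 + 0.0600] / 0.3000 = 0.2304 which rounds to 0.23
d₂ = d₁ − σ√T = 0.2304 − 0.3000 = -0.0696 which rounds to -0.07
exp(−rT) = exp(−0.015·1) = 0.9851
N(d₁) = N(0.23) = 0.5910;  N(d₂) = N(-0.07) = 0.4721
C = 440·0.5910 − 436·0.9851·0.4721 = 260.0400 − 202.7686 = 57.2714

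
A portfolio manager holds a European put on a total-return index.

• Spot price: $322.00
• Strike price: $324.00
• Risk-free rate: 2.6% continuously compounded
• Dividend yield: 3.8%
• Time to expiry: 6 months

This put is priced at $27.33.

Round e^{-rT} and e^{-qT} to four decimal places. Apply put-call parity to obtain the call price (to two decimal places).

$23.46

e^(−qT) = e^(−0.038·0.5) = 0.9812;  e^(−rT) = e^(−0.026·0.5) = 0.9871
Put-call parity: C − P = S·e^(−qT) − K·e^(−rT) = 322·0.9812 − 324·0.9871 = 315.9464 − 319.8204 = -3.8740
C = P + (C − P) = 27.33 + (-3.8740) = 23.4560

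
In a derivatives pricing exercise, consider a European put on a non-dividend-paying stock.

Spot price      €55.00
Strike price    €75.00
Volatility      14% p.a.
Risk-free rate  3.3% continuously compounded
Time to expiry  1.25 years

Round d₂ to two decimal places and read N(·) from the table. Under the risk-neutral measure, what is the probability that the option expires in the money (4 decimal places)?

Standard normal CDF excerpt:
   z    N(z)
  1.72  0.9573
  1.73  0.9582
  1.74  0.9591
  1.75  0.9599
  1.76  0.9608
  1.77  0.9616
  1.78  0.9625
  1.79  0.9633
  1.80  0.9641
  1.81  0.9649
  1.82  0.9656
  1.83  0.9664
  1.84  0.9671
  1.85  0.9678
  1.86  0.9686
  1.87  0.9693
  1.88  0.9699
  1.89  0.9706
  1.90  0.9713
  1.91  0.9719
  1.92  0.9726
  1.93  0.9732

0.9641

σ√T = 0.14·√1.25 = 0.1565
d₁ = [ln(55/75) + (0.033 + 0.14²/2)·1.25] / 0.1565 = [-0.3102 + 0.0535] / 0.1565 = -1.6397 ⇒ -1.64
d₂ = d₁ − σ√T = -1.6397 − 0.1565 = -1.7962 ⇒ -1.80
Pr(exercise) under Q = N(−d₂) = N(1.80) = 0.9641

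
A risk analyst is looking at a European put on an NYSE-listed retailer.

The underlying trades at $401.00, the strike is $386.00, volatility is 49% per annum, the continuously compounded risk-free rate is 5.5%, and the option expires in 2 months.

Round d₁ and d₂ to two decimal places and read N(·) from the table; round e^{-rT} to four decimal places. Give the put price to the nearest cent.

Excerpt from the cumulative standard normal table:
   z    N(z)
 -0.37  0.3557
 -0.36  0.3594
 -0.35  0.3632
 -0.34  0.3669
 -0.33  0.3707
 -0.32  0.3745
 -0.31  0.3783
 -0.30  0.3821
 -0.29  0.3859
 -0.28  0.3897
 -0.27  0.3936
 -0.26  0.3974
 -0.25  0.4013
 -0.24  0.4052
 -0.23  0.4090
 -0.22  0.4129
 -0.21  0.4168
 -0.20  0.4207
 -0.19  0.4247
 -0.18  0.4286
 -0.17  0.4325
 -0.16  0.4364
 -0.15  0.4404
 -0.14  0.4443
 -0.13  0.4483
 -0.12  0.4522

$22.81

T = 0.1667;  σ√T = 0.2000
ln(S/K) + (r + σ²/2)T = ln(401/386) + (0.055 + 0.49²/2)·0.1667 = 0.0381 + 0.0292 = 0.0673
d₁ = 0.0673 / 0.2000 = 0.3364 ⇒ 0.34
d₂ = d₁ − σ√T = 0.3364 − 0.2000 = 0.1364 ⇒ 0.14
e^(−rT) = e^(−0.055·0.1667) = 0.9909
N(−d₂) = N(-0.14) = 0.4443;  N(−d₁) = N(-0.34) = 0.3669
P = 386·0.9909·0.4443 − 401·0.3669 = 169.9392 − 147.1269 = 22.8123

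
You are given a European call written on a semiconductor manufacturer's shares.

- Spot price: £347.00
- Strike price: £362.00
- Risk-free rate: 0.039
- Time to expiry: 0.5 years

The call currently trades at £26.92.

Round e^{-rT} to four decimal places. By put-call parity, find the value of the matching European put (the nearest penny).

£34.93

e^(−rT) = e^(−0.039·0.5) = 0.9807
Put-call parity: C − P = S − K·e^(−rT) = 347 − 362·0.9807 = 347 − 355.0134 = -8.0134
P = C − (C − P) = 26.92 − (-8.0134) = 34.9334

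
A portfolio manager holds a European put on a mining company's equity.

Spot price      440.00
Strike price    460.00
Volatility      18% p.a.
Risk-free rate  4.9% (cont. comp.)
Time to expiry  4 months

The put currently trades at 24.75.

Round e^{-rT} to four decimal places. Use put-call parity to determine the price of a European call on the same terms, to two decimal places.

12.20

e^(−rT) = e^(−0.049·0.3333) = 0.9838
Put-call parity: C − P = S − K·e^(−rT) = 440 − 460·0.9838 = 440 − 452.5480 = -12.5480
C = P + (C − P) = 24.75 + (-12.5480) = 12.2020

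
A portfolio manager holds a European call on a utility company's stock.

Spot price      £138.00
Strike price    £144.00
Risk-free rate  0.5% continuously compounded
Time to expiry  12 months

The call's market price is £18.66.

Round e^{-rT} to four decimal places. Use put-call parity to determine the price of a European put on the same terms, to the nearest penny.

e^(−rT) = e^(−0.005·1) = 0.9950
Put-call parity: C − P = S − K·e^(−rT) = 138 − 144·0.9950 = 138 − 143.2800 = -5.2800
P = C − (C − P) = 18.66 − (-5.2800) = 23.9400

£23.94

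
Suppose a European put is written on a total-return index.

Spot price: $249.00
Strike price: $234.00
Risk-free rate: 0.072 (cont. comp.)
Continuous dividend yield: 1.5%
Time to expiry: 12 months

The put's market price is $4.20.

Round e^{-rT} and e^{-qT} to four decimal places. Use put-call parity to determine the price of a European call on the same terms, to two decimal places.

e^(−qT) = e^(−0.015·1) = 0.9851;  e^(−rT) = e^(−0.072·1) = 0.9305
Put-call parity: C − P = S·e^(−qT) − K·e^(−rT) = 249·0.9851 − 234·0.9305 = 245.2899 − 217.7370 = 27.5529
C = P + (C − P) = 4.20 + (27.5529) = 31.7529

$31.75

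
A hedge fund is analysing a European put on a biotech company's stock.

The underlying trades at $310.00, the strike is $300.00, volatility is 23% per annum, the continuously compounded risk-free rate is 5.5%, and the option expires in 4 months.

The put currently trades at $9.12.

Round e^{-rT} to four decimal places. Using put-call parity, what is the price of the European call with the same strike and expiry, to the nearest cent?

exp(−rT) = exp(−0.055·0.3333) = 0.9818
Put-call parity: C − P = S − K·e^(−rT) = 310 − 300·0.9818 = 310 − 294.5400 = 15.4600
C = P + (C − P) = 9.12 + (15.4600) = 24.5800

$24.58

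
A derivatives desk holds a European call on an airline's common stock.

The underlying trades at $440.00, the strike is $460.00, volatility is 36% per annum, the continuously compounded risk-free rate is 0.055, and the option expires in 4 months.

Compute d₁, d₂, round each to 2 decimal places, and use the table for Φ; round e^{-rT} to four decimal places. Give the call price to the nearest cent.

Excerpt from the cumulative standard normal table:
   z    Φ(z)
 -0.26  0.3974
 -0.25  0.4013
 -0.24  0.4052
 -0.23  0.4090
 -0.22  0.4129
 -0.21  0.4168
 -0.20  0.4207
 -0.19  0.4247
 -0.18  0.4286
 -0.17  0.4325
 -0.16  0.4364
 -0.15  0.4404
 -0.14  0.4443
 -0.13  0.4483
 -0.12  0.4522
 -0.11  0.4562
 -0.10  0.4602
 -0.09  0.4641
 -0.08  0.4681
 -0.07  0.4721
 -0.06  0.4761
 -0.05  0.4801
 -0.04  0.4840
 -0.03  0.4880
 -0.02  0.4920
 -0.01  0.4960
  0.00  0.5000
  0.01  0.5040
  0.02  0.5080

$31.76

σ√T = 0.36 × 0.5774 = 0.2078
d₁ = [ln(440/460) + (0.055 + 0.36²/2)·0.3333] / 0.2078 = [-0.0445 + 0.0399] / 0.2078 = -0.0217 ⇒ -0.02
d₂ = d₁ − σ√T = -0.0217 − 0.2078 = -0.2296 ⇒ -0.23
exp(−rT) = exp(−0.055·0.3333) = 0.9818
N(d₁) = N(-0.02) = 0.4920;  N(d₂) = N(-0.23) = 0.4090
C = 440·0.4920 − 460·0.9818·0.4090 = 216.4800 − 184.7159 = 31.7641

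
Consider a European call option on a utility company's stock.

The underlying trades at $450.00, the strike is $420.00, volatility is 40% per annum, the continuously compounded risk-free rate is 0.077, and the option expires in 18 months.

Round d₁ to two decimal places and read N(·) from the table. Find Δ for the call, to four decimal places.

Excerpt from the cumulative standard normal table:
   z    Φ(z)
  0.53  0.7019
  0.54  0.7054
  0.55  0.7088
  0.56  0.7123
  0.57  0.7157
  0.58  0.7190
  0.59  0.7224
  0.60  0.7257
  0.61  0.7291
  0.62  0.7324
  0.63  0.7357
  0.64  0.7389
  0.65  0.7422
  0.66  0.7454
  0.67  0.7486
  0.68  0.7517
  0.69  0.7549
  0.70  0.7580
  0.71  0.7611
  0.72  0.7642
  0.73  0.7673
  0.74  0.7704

σ√T = 0.4 × 1.2247 = 0.4899
ln(S/K) + (r + σ²/2)T = ln(450/420) + (0.077 + 0.4²/2)·1.5 = 0.0690 + 0.2355 = 0.3045
d₁ = 0.3045 / 0.4899 = 0.6215 → 0.62
N(d₁) = N(0.62) = 0.7324
Δ_call = N(d₁) = 0.7324

0.7324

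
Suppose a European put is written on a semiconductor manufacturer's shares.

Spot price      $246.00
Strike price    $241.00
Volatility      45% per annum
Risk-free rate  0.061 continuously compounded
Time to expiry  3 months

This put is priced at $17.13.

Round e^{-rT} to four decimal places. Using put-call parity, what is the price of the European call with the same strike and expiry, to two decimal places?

$25.77

exp(−rT) = exp(−0.061·0.25) = 0.9849
Put-call parity: C − P = S − K·e^(−rT) = 246 − 241·0.9849 = 246 − 237.3609 = 8.6391
C = P + (C − P) = 17.13 + (8.6391) = 25.7691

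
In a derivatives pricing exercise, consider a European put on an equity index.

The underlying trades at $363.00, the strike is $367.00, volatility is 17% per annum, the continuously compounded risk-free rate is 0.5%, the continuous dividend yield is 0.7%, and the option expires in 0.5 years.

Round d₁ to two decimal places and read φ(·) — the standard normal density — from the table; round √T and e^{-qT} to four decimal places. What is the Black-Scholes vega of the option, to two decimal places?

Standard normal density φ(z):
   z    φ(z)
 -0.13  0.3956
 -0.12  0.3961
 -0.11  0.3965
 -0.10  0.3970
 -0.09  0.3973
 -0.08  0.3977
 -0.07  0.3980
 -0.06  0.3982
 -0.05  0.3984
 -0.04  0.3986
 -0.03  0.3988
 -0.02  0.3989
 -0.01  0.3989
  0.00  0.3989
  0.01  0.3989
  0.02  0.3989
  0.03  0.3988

T = 0.5;  σ√T = 0.1202
d₁ = [ln(363/367) + (0.005 − 0.007 + 0.17²/2)·0.5] / 0.1202 = [-0.0110 + 0.0062] / 0.1202 = -0.0394 which rounds to -0.04
√T = √0.5 = 0.7071
φ(d₁) = φ(-0.04) = 0.3986
exp(−qT) = exp(−0.007·0.5) = 0.9965
vega = S·exp(−qT)·φ(d₁)·√T = 363·0.9965·0.3986·0.7071 = 101.9535
(Vega is the same for a European call and put with the same parameters.)

101.95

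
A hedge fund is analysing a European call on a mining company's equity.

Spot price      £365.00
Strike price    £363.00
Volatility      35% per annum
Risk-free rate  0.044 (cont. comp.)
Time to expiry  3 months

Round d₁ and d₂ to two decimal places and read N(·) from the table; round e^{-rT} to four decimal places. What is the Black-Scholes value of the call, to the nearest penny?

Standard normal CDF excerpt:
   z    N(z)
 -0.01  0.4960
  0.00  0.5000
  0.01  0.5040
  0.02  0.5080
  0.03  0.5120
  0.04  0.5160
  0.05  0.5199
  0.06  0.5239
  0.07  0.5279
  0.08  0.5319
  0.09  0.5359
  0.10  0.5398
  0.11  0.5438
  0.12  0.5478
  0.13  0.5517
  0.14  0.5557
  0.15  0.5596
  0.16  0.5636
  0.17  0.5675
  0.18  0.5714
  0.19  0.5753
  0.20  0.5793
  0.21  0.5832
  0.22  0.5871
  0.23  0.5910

σ√T = 0.35 × 0.5000 = 0.1750
d₁ = [ln(365/363) + (0.044 + ½·0.35²)·0.25] / (σ√T) = (0.0055 + 0.0263) / 0.1750 = 0.1818 → 0.18
d₂ = 0.1818 − 0.1750 = 0.0068 → 0.01
e^(−rT) = e^(−0.044·0.25) = 0.9891
N(d₁) = N(0.18) = 0.5714;  N(d₂) = N(0.01) = 0.5040
C = 365·0.5714 − 363·0.9891·0.5040 = 208.5610 − 180.9578 = 27.6032

£27.60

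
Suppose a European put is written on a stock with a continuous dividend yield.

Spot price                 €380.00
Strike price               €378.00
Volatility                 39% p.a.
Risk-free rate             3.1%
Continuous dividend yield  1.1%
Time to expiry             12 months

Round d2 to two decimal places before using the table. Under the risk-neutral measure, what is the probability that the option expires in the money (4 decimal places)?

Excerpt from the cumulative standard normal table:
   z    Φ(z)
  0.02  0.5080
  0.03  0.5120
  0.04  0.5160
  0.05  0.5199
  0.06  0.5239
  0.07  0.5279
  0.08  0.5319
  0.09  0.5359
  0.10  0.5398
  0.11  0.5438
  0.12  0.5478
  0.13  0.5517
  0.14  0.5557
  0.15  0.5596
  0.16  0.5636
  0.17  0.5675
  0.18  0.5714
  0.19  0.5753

0.5517

σ√T = 0.39 × 1.0000 = 0.3900
d₁ = [ln(380/378) + (0.031 − 0.011 + 0.39²/2)·1] / 0.3900 = [0.0053 + 0.0961] / 0.3900 = 0.2598 ≈ 0.26
d₂ = d₁ − σ√T = 0.2598 − 0.3900 = -0.1302 ≈ -0.13
Pr(exercise) under Q = N(−d₂) = N(0.13) = 0.5517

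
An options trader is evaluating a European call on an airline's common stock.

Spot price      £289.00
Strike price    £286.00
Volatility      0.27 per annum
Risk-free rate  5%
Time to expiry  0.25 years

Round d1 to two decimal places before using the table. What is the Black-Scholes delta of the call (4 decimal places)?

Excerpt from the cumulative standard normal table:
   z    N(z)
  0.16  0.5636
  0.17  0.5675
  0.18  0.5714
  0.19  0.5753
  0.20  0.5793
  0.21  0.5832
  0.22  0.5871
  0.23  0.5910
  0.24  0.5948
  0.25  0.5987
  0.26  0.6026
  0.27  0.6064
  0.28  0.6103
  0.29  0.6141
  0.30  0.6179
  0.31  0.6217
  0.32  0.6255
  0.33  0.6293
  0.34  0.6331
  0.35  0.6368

T = 0.25;  σ√T = 0.1350
d₁ = [ln(289/286) + (0.05 + ½·0.27²)·0.25] / (σ√T) = (0.0104 + 0.0216) / 0.1350 = 0.2374 which rounds to 0.24
N(d₁) = N(0.24) = 0.5948
Δ_call = N(d₁) = 0.5948

0.5948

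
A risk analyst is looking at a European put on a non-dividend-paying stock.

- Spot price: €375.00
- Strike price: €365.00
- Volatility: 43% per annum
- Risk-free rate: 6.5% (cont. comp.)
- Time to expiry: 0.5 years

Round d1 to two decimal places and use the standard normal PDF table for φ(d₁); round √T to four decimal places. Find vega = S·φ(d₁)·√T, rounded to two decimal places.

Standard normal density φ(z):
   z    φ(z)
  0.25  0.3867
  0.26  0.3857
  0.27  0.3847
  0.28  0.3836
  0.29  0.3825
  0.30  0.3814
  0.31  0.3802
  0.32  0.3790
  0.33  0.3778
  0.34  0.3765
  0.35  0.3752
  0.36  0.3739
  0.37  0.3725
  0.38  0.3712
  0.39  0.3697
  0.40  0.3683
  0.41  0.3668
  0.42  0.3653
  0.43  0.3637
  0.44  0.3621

99.49

σ√T = 0.43·√0.5 = 0.3041
d₁ = [ln(375/365) + (0.065 + 0.43²/2)·0.5] / 0.3041 = [0.0270 + 0.0787] / 0.3041 = 0.3478 → 0.35
√T = √0.5 = 0.7071
φ(d₁) = φ(0.35) = 0.3752
vega = S·φ(d₁)·√T = 375·0.3752·0.7071 = 99.4890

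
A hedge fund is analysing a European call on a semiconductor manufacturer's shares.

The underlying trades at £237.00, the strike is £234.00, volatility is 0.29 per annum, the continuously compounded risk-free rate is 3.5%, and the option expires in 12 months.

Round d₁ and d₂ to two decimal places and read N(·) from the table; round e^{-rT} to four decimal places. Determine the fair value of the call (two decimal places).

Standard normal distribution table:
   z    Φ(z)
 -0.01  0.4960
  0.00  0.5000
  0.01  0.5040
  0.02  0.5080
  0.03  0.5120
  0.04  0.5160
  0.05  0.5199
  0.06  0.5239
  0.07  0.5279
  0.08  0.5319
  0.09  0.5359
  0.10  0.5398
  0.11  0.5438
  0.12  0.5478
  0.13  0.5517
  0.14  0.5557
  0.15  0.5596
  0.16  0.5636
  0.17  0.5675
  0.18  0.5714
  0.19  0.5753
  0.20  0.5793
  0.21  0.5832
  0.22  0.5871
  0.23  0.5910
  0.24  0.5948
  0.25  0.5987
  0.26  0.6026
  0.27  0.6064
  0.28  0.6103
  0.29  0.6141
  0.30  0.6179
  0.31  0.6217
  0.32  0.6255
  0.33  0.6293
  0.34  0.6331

£32.56

σ√T = 0.29·√1 = 0.2900
ln(S/K) + (r + σ²/2)T = ln(237/234) + (0.035 + 0.29²/2)·1 = 0.0127 + 0.0771 = 0.0898
d₁ = 0.0898 / 0.2900 = 0.3096 which rounds to 0.31
d₂ = d₁ − σ√T = 0.3096 − 0.2900 = 0.0196 which rounds to 0.02
exp(−rT) = exp(−0.035·1) = 0.9656
C = 237·N(0.31) − 234·0.9656·N(0.02) = 237·0.6217 − 234·0.9656·0.5080 = 147.3429 − 114.7828 = 32.5601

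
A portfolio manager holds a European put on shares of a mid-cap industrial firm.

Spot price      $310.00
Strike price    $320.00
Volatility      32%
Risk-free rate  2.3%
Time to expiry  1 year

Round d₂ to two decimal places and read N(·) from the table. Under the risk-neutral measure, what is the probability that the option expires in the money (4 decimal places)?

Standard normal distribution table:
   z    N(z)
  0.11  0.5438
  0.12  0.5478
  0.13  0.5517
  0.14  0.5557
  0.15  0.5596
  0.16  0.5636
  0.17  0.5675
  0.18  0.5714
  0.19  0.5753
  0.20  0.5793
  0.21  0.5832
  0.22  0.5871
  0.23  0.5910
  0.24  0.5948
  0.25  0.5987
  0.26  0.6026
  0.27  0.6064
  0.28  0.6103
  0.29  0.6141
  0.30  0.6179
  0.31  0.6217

σ√T = 0.32 × 1.0000 = 0.3200
d₁ = [ln(310/320) + (0.023 + 0.32²/2)·1] / 0.3200 = [-0.0317 + 0.0742] / 0.3200 = 0.1327 which rounds to 0.13
d₂ = d₁ − σ√T = 0.1327 − 0.3200 = -0.1873 which rounds to -0.19
Risk-neutral Pr[S_T < K] = N(−d₂) = N(0.19) = 0.5753

0.5753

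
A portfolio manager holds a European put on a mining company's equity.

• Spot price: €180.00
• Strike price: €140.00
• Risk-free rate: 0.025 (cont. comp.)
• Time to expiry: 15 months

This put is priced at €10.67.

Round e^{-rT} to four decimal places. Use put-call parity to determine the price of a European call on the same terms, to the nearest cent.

€54.98

e^(−rT) = e^(−0.025·1.25) = 0.9692
Put-call parity: C − P = S − K·e^(−rT) = 180 − 140·0.9692 = 180 − 135.6880 = 44.3120
C = P + (C − P) = 10.67 + (44.3120) = 54.9820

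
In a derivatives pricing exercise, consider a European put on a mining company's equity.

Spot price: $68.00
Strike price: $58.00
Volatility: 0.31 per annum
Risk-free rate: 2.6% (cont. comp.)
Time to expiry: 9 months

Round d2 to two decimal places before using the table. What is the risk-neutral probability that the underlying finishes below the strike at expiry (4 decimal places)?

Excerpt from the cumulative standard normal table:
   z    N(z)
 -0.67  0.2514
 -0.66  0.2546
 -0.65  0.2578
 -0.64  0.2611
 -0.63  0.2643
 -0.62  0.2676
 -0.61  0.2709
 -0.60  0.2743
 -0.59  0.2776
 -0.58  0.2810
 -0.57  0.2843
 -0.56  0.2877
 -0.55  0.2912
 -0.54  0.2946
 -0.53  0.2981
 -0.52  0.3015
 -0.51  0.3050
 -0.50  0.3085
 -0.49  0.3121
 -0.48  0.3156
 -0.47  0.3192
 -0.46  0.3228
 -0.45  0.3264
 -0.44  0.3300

0.2981

T = 0.75;  σ√T = 0.2685
d₁ = [ln(68/58) + (0.026 + 0.31²/2)·0.75] / 0.2685 = [0.1591 + 0.0555] / 0.2685 = 0.7994 → 0.80
d₂ = d₁ − σ√T = 0.7994 − 0.2685 = 0.5309 → 0.53
Risk-neutral Pr[S_T < K] = N(−d₂) = N(-0.53) = 0.2981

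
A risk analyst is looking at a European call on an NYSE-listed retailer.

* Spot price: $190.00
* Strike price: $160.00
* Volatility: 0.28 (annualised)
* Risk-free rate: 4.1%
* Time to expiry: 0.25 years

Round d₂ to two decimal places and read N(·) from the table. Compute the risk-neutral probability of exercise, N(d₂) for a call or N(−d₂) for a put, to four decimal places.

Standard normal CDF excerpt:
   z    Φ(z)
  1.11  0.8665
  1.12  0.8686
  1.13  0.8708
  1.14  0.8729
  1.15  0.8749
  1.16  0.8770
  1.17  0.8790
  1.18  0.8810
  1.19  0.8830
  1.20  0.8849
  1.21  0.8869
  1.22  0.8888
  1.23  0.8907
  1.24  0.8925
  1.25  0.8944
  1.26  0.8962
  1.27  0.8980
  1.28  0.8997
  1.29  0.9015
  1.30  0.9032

T = 0.25;  σ√T = 0.1400
d₁ = [ln(190/160) + (0.041 + 0.28²/2)·0.25] / 0.1400 = [0.1719 + 0.0201] / 0.1400 = 1.3707 ≈ 1.37
d₂ = d₁ − σ√T = 1.3707 − 0.1400 = 1.2307 ≈ 1.23
Pr(exercise) under Q = N(d₂) = 0.8907

0.8907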